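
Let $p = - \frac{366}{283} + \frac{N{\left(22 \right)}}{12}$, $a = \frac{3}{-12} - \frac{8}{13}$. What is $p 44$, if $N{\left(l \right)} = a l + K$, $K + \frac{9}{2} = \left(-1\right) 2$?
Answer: $- \frac{1661572}{11037} \approx -150.55$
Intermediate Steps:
$a = - \frac{45}{52}$ ($a = 3 \left(- \frac{1}{12}\right) - \frac{8}{13} = - \frac{1}{4} - \frac{8}{13} = - \frac{45}{52} \approx -0.86539$)
$K = - \frac{13}{2}$ ($K = - \frac{9}{2} - 2 = - \frac{13}{2} \approx -6.5$)
$N{\left(l \right)} = - \frac{13}{2} - \frac{45 l}{52}$ ($N{\left(l \right)} = - \frac{45 l}{52} - \frac{13}{2} = - \frac{13}{2} - \frac{45 l}{52}$)
$p = - \frac{37763}{11037}$ ($p = - \frac{366}{283} + \frac{- \frac{13}{2} - \frac{495}{26}}{12} = \left(-366\right) \frac{1}{283} + \left(- \frac{13}{2} - \frac{495}{26}\right) \frac{1}{12} = - \frac{366}{283} - \frac{83}{39} = - \frac{37763}{11037} \approx -3.4215$)
$p 44 = \left(- \frac{37763}{11037}\right) 44 = - \frac{1661572}{11037}$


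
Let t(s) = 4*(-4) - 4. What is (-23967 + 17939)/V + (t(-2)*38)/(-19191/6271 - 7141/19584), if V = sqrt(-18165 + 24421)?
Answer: 18667312128/84123551 - 1507*sqrt(391)/391 ≈ 145.69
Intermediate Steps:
V = 4*sqrt(391) (V = sqrt(6256) = 4*sqrt(391) ≈ 79.095)
t(s) = -20 (t(s) = -16 - 4 = -20)
(-23967 + 17939)/V + (t(-2)*38)/(-19191/6271 - 7141/19584) = (-23967 + 17939)/((4*sqrt(391))) + (-20*38)/(-19191/6271 - 7141/19584) = -1507*sqrt(391)/391 - 760/(-19191*1/6271 - 7141*1/19584) = -1507*sqrt(391)/391 - 760/(-19191/6271 - 7141/19584) = -1507*sqrt(391)/391 - 760/(-420617755/122811264) = -1507*sqrt(391)/391 - 760*(-122811264/420617755) = -1507*sqrt(391)/391 + 18667312128/84123551 = 18667312128/84123551 - 1507*sqrt(391)/391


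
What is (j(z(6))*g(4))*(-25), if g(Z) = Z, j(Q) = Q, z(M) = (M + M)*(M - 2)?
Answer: -4800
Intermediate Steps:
z(M) = 2*M*(-2 + M) (z(M) = (2*M)*(-2 + M) = 2*M*(-2 + M))
(j(z(6))*g(4))*(-25) = ((2*6*(-2 + 6))*4)*(-25) = ((2*6*4)*4)*(-25) = (48*4)*(-25) = 192*(-25) = -4800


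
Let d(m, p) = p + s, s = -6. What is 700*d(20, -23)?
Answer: -20300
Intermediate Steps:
d(m, p) = -6 + p (d(m, p) = p - 6 = -6 + p)
700*d(20, -23) = 700*(-6 - 23) = 700*(-29) = -20300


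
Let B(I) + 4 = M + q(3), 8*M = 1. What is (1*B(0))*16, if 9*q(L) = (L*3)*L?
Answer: -14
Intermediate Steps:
q(L) = L²/3 (q(L) = ((L*3)*L)/9 = ((3*L)*L)/9 = (3*L²)/9 = L²/3)
M = ⅛ (M = (⅛)*1 = ⅛ ≈ 0.12500)
B(I) = -7/8 (B(I) = -4 + (⅛ + (⅓)*3²) = -4 + (⅛ + (⅓)*9) = -4 + (⅛ + 3) = -4 + 25/8 = -7/8)
(1*B(0))*16 = (1*(-7/8))*16 = -7/8*16 = -14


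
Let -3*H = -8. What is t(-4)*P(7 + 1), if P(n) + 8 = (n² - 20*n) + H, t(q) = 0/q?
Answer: 0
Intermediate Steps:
H = 8/3 (H = -⅓*(-8) = 8/3 ≈ 2.6667)
t(q) = 0
P(n) = -16/3 + n² - 20*n (P(n) = -8 + ((n² - 20*n) + 8/3) = -8 + (8/3 + n² - 20*n) = -16/3 + n² - 20*n)
t(-4)*P(7 + 1) = 0*(-16/3 + (7 + 1)² - 20*(7 + 1)) = 0*(-16/3 + 8² - 20*8) = 0*(-16/3 + 64 - 160) = 0*(-304/3) = 0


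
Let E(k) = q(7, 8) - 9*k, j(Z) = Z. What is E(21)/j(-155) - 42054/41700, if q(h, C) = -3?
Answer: 49601/215450 ≈ 0.23022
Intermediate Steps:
E(k) = -3 - 9*k
E(21)/j(-155) - 42054/41700 = (-3 - 9*21)/(-155) - 42054/41700 = (-3 - 189)*(-1/155) - 42054*1/41700 = -192*(-1/155) - 7009/6950 = 192/155 - 7009/6950 = 49601/215450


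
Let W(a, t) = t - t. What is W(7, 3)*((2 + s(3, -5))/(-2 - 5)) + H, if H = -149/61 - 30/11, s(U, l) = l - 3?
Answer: -3469/671 ≈ -5.1699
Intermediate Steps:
s(U, l) = -3 + l
W(a, t) = 0
H = -3469/671 (H = -149*1/61 - 30*1/11 = -149/61 - 30/11 = -3469/671 ≈ -5.1699)
W(7, 3)*((2 + s(3, -5))/(-2 - 5)) + H = 0*((2 + (-3 - 5))/(-2 - 5)) - 3469/671 = 0*((2 - 8)/(-7)) - 3469/671 = 0*(-6*(-1/7)) - 3469/671 = 0*(6/7) - 3469/671 = 0 - 3469/671 = -3469/671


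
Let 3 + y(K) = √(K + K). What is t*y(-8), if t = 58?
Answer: -174 + 232*I ≈ -174.0 + 232.0*I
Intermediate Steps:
y(K) = -3 + √2*√K (y(K) = -3 + √(K + K) = -3 + √(2*K) = -3 + √2*√K)
t*y(-8) = 58*(-3 + √2*√(-8)) = 58*(-3 + √2*(2*I*√2)) = 58*(-3 + 4*I) = -174 + 232*I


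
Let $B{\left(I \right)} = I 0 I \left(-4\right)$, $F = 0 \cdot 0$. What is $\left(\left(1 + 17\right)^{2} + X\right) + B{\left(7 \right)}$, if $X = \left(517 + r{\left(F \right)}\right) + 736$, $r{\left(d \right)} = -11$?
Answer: $1566$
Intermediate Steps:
$F = 0$
$B{\left(I \right)} = 0$ ($B{\left(I \right)} = 0 I \left(-4\right) = 0 \left(-4\right) = 0$)
$X = 1242$ ($X = \left(517 - 11\right) + 736 = 506 + 736 = 1242$)
$\left(\left(1 + 17\right)^{2} + X\right) + B{\left(7 \right)} = \left(\left(1 + 17\right)^{2} + 1242\right) + 0 = \left(18^{2} + 1242\right) + 0 = \left(324 + 1242\right) + 0 = 1566 + 0 = 1566$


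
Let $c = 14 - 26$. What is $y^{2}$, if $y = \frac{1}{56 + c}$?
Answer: $\frac{1}{1936} \approx 0.00051653$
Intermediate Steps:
$c = -12$ ($c = 14 - 26 = -12$)
$y = \frac{1}{44}$ ($y = \frac{1}{56 - 12} = \frac{1}{44} \approx 0.022727$)
$y^{2} = \left(\frac{1}{44}\right)^{2} = \frac{1}{1936}$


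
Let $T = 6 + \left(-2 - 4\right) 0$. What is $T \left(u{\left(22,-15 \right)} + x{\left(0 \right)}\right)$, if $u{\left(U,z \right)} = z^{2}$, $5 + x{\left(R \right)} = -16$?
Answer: $1224$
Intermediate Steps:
$x{\left(R \right)} = -21$ ($x{\left(R \right)} = -5 - 16 = -21$)
$T = 6$ ($T = 6 + \left(-2 - 4\right) 0 = 6 - 0 = 6 + 0 = 6$)
$T \left(u{\left(22,-15 \right)} + x{\left(0 \right)}\right) = 6 \left(\left(-15\right)^{2} - 21\right) = 6 \left(225 - 21\right) = 6 \cdot 204 = 1224$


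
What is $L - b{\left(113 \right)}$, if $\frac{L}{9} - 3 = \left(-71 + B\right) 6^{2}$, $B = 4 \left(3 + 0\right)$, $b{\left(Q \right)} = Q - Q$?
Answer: $-19089$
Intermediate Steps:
$b{\left(Q \right)} = 0$
$B = 12$ ($B = 4 \cdot 3 = 12$)
$L = -19089$ ($L = 27 + 9 \left(-71 + 12\right) 6^{2} = 27 + 9 \left(\left(-59\right) 36\right) = 27 + 9 \left(-2124\right) = 27 - 19116 = -19089$)
$L - b{\left(113 \right)} = -19089 - 0 = -19089 + 0 = -19089$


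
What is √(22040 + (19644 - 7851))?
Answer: √33833 ≈ 183.94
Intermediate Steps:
√(22040 + (19644 - 7851)) = √(22040 + 11793) = √33833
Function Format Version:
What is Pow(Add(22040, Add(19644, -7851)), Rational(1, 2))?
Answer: Pow(33833, Rational(1, 2)) ≈ 183.94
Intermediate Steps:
Pow(Add(22040, Add(19644, -7851)), Rational(1, 2)) = Pow(Add(22040, 11793), Rational(1, 2)) = Pow(33833, Rational(1, 2))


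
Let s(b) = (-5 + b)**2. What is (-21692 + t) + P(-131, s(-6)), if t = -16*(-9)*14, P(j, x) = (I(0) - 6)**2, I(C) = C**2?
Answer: -19640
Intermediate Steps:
P(j, x) = 36 (P(j, x) = (0**2 - 6)**2 = (0 - 6)**2 = (-6)**2 = 36)
t = 2016 (t = 144*14 = 2016)
(-21692 + t) + P(-131, s(-6)) = (-21692 + 2016) + 36 = -19676 + 36 = -19640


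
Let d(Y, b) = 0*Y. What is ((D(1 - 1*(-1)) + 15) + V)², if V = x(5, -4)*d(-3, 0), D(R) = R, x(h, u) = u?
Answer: 289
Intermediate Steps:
d(Y, b) = 0
V = 0 (V = -4*0 = 0)
((D(1 - 1*(-1)) + 15) + V)² = (((1 - 1*(-1)) + 15) + 0)² = (((1 + 1) + 15) + 0)² = ((2 + 15) + 0)² = (17 + 0)² = 17² = 289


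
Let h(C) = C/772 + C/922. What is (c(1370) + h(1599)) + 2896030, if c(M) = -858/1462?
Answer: 753423464657935/260157052 ≈ 2.8960e+6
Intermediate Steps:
c(M) = -429/731 (c(M) = -858*1/1462 = -429/731)
h(C) = 847*C/355892 (h(C) = C*(1/772) + C*(1/922) = C/772 + C/922 = 847*C/355892)
(c(1370) + h(1599)) + 2896030 = (-429/731 + (847/355892)*1599) + 2896030 = (-429/731 + 1354353/355892) + 2896030 = 837354375/260157052 + 2896030 = 753423464657935/260157052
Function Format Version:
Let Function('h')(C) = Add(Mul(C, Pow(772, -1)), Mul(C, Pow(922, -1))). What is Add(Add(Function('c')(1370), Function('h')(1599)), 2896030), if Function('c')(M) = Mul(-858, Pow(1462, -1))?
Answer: Rational(753423464657935, 260157052) ≈ 2.8960e+6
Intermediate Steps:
Function('c')(M) = Rational(-429, 731) (Function('c')(M) = Mul(-858, Rational(1, 1462)) = Rational(-429, 731))
Function('h')(C) = Mul(Rational(847, 355892), C) (Function('h')(C) = Add(Mul(C, Rational(1, 772)), Mul(C, Rational(1, 922))) = Add(Mul(Rational(1, 772), C), Mul(Rational(1, 922), C)) = Mul(Rational(847, 355892), C))
Add(Add(Function('c')(1370), Function('h')(1599)), 2896030) = Add(Add(Rational(-429, 731), Mul(Rational(847, 355892), 1599)), 2896030) = Add(Add(Rational(-429, 731), Rational(1354353, 355892)), 2896030) = Add(Rational(837354375, 260157052), 2896030) = Rational(753423464657935, 260157052)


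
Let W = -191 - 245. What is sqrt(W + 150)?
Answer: I*sqrt(286) ≈ 16.912*I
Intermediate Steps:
W = -436
sqrt(W + 150) = sqrt(-436 + 150) = sqrt(-286) = I*sqrt(286)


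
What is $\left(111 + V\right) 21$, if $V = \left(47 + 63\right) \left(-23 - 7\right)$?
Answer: $-66969$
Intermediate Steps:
$V = -3300$ ($V = 110 \left(-30\right) = -3300$)
$\left(111 + V\right) 21 = \left(111 - 3300\right) 21 = \left(-3189\right) 21 = -66969$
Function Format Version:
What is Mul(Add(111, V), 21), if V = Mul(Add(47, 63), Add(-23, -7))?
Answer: -66969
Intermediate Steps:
V = -3300 (V = Mul(110, -30) = -3300)
Mul(Add(111, V), 21) = Mul(Add(111, -3300), 21) = Mul(-3189, 21) = -66969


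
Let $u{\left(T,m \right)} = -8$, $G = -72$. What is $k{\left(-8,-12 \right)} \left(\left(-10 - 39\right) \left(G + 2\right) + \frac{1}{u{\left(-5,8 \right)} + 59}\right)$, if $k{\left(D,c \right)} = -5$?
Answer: $- \frac{874655}{51} \approx -17150.0$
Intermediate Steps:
$k{\left(-8,-12 \right)} \left(\left(-10 - 39\right) \left(G + 2\right) + \frac{1}{u{\left(-5,8 \right)} + 59}\right) = - 5 \left(\left(-10 - 39\right) \left(-72 + 2\right) + \frac{1}{-8 + 59}\right) = - 5 \left(\left(-49\right) \left(-70\right) + \frac{1}{51}\right) = - 5 \left(3430 + \frac{1}{51}\right) = \left(-5\right) \frac{174931}{51} = - \frac{874655}{51}$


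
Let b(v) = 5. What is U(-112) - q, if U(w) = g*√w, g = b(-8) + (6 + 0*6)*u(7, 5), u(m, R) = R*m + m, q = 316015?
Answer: -316015 + 1028*I*√7 ≈ -3.1602e+5 + 2719.8*I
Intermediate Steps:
u(m, R) = m + R*m
g = 257 (g = 5 + (6 + 0*6)*(7*(1 + 5)) = 5 + (6 + 0)*(7*6) = 5 + 6*42 = 5 + 252 = 257)
U(w) = 257*√w
U(-112) - q = 257*√(-112) - 1*316015 = 257*(4*I*√7) - 316015 = 1028*I*√7 - 316015 = -316015 + 1028*I*√7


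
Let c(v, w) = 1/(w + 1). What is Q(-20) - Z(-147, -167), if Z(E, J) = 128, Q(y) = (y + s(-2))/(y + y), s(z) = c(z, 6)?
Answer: -35701/280 ≈ -127.50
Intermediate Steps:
c(v, w) = 1/(1 + w)
s(z) = ⅐ (s(z) = 1/(1 + 6) = 1/7 = ⅐)
Q(y) = (⅐ + y)/(2*y) (Q(y) = (y + ⅐)/(y + y) = (⅐ + y)/((2*y)) = (⅐ + y)*(1/(2*y)) = (⅐ + y)/(2*y))
Q(-20) - Z(-147, -167) = (1/14)*(1 + 7*(-20))/(-20) - 1*128 = (1/14)*(-1/20)*(1 - 140) - 128 = (1/14)*(-1/20)*(-139) - 128 = 139/280 - 128 = -35701/280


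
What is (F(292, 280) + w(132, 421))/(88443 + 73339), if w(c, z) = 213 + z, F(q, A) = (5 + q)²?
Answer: 88843/161782 ≈ 0.54915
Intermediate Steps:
(F(292, 280) + w(132, 421))/(88443 + 73339) = ((5 + 292)² + (213 + 421))/(88443 + 73339) = (297² + 634)/161782 = (88209 + 634)*(1/161782) = 88843*(1/161782) = 88843/161782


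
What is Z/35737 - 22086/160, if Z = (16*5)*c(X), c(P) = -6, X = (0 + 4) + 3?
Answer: -394682091/2858960 ≈ -138.05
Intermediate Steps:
X = 7 (X = 4 + 3 = 7)
Z = -480 (Z = (16*5)*(-6) = 80*(-6) = -480)
Z/35737 - 22086/160 = -480/35737 - 22086/160 = -480*1/35737 - 22086*1/160 = -480/35737 - 11043/80 = -394682091/2858960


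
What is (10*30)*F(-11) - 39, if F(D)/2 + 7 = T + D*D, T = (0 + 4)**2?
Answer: 77961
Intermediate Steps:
T = 16 (T = 4**2 = 16)
F(D) = 18 + 2*D**2 (F(D) = -14 + 2*(16 + D*D) = -14 + 2*(16 + D**2) = -14 + (32 + 2*D**2) = 18 + 2*D**2)
(10*30)*F(-11) - 39 = (10*30)*(18 + 2*(-11)**2) - 39 = 300*(18 + 2*121) - 39 = 300*(18 + 242) - 39 = 300*260 - 39 = 78000 - 39 = 77961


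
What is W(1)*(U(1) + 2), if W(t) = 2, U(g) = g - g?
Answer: 4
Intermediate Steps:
U(g) = 0
W(1)*(U(1) + 2) = 2*(0 + 2) = 2*2 = 4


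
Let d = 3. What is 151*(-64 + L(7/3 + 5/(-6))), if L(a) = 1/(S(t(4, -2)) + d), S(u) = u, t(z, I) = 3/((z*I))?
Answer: -201736/21 ≈ -9606.5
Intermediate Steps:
t(z, I) = 3/(I*z) (t(z, I) = 3/((I*z)) = 3*(1/(I*z)) = 3/(I*z))
L(a) = 8/21 (L(a) = 1/(3/(-2*4) + 3) = 1/(3*(-½)*(¼) + 3) = 1/(-3/8 + 3) = 1/(21/8) = 8/21)
151*(-64 + L(7/3 + 5/(-6))) = 151*(-64 + 8/21) = 151*(-1336/21) = -201736/21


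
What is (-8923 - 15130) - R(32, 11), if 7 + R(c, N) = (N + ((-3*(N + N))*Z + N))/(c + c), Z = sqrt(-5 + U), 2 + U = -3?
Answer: -769483/32 + 33*I*sqrt(10)/32 ≈ -24046.0 + 3.2611*I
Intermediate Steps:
U = -5 (U = -2 - 3 = -5)
Z = I*sqrt(10) (Z = sqrt(-5 - 5) = sqrt(-10) = I*sqrt(10) ≈ 3.1623*I)
R(c, N) = -7 + (2*N - 6*I*N*sqrt(10))/(2*c) (R(c, N) = -7 + (N + ((-3*(N + N))*(I*sqrt(10)) + N))/(c + c) = -7 + (N + ((-6*N)*(I*sqrt(10)) + N))/((2*c)) = -7 + (N + ((-6*N)*(I*sqrt(10)) + N))*(1/(2*c)) = -7 + (N + (-6*I*N*sqrt(10) + N))*(1/(2*c)) = -7 + (N + (N - 6*I*N*sqrt(10)))*(1/(2*c)) = -7 + (2*N - 6*I*N*sqrt(10))*(1/(2*c)) = -7 + (2*N - 6*I*N*sqrt(10))/(2*c))
(-8923 - 15130) - R(32, 11) = (-8923 - 15130) - (11 - 7*32 - 3*I*11*sqrt(10))/32 = -24053 - (11 - 224 - 33*I*sqrt(10))/32 = -24053 - (-213 - 33*I*sqrt(10))/32 = -24053 - (-213/32 - 33*I*sqrt(10)/32) = -24053 + (213/32 + 33*I*sqrt(10)/32) = -769483/32 + 33*I*sqrt(10)/32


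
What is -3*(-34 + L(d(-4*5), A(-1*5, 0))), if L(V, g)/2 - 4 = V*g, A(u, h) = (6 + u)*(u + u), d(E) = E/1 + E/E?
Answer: -1062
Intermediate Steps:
d(E) = 1 + E (d(E) = E*1 + 1 = E + 1 = 1 + E)
A(u, h) = 2*u*(6 + u) (A(u, h) = (6 + u)*(2*u) = 2*u*(6 + u))
L(V, g) = 8 + 2*V*g (L(V, g) = 8 + 2*(V*g) = 8 + 2*V*g)
-3*(-34 + L(d(-4*5), A(-1*5, 0))) = -3*(-34 + (8 + 2*(1 - 4*5)*(2*(-1*5)*(6 - 1*5)))) = -3*(-34 + (8 + 2*(1 - 20)*(2*(-5)*(6 - 5)))) = -3*(-34 + (8 + 2*(-19)*(2*(-5)*1))) = -3*(-34 + (8 + 2*(-19)*(-10))) = -3*(-34 + (8 + 380)) = -3*(-34 + 388) = -3*354 = -1062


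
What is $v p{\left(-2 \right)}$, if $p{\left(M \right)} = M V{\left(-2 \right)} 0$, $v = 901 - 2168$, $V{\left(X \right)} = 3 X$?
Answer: $0$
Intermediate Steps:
$v = -1267$ ($v = 901 - 2168 = -1267$)
$p{\left(M \right)} = 0$ ($p{\left(M \right)} = M 3 \left(-2\right) 0 = M \left(-6\right) 0 = - 6 M 0 = 0$)
$v p{\left(-2 \right)} = \left(-1267\right) 0 = 0$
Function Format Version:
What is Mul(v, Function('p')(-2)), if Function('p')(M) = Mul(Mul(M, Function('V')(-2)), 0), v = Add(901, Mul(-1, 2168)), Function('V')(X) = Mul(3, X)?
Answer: 0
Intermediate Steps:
v = -1267 (v = Add(901, -2168) = -1267)
Function('p')(M) = 0 (Function('p')(M) = Mul(Mul(M, Mul(3, -2)), 0) = Mul(Mul(M, -6), 0) = Mul(Mul(-6, M), 0) = 0)
Mul(v, Function('p')(-2)) = Mul(-1267, 0) = 0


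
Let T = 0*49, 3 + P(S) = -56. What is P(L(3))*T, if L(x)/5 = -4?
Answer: 0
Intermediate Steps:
L(x) = -20 (L(x) = 5*(-4) = -20)
P(S) = -59 (P(S) = -3 - 56 = -59)
T = 0
P(L(3))*T = -59*0 = 0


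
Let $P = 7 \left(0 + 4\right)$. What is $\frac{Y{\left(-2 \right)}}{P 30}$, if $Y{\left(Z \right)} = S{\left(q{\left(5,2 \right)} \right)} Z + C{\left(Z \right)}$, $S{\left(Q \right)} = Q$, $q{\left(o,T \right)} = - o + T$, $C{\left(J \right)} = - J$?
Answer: $\frac{1}{105} \approx 0.0095238$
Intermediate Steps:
$q{\left(o,T \right)} = T - o$
$P = 28$ ($P = 7 \cdot 4 = 28$)
$Y{\left(Z \right)} = - 4 Z$ ($Y{\left(Z \right)} = \left(2 - 5\right) Z - Z = - 3 Z - Z = - 4 Z$)
$\frac{Y{\left(-2 \right)}}{P 30} = \frac{\left(-4\right) \left(-2\right)}{28 \cdot 30} = \frac{8}{840} = 8 \cdot \frac{1}{840} = \frac{1}{105}$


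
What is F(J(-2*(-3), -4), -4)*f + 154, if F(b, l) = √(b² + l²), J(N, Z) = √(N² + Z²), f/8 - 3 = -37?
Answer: 154 - 544*√17 ≈ -2089.0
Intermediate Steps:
f = -272 (f = 24 + 8*(-37) = 24 - 296 = -272)
F(J(-2*(-3), -4), -4)*f + 154 = √((√((-2*(-3))² + (-4)²))² + (-4)²)*(-272) + 154 = √((√(6² + 16))² + 16)*(-272) + 154 = √((√(36 + 16))² + 16)*(-272) + 154 = √((√52)² + 16)*(-272) + 154 = √((2*√13)² + 16)*(-272) + 154 = √(52 + 16)*(-272) + 154 = √68*(-272) + 154 = (2*√17)*(-272) + 154 = -544*√17 + 154 = 154 - 544*√17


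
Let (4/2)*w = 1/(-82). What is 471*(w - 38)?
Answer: -2935743/164 ≈ -17901.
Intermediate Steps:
w = -1/164 (w = (½)/(-82) = (½)*(-1/82) = -1/164 ≈ -0.0060976)
471*(w - 38) = 471*(-1/164 - 38) = 471*(-6233/164) = -2935743/164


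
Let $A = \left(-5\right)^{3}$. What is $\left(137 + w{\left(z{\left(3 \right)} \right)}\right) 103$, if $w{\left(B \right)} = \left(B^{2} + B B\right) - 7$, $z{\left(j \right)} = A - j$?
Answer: $3388494$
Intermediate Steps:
$A = -125$
$z{\left(j \right)} = -125 - j$
$w{\left(B \right)} = -7 + 2 B^{2}$ ($w{\left(B \right)} = \left(B^{2} + B^{2}\right) - 7 = 2 B^{2} - 7 = -7 + 2 B^{2}$)
$\left(137 + w{\left(z{\left(3 \right)} \right)}\right) 103 = \left(137 - \left(7 - 2 \left(-125 - 3\right)^{2}\right)\right) 103 = \left(137 - \left(7 - 2 \left(-128\right)^{2}\right)\right) 103 = \left(137 + \left(-7 + 2 \cdot 16384\right)\right) 103 = \left(137 + \left(-7 + 32768\right)\right) 103 = \left(137 + 32761\right) 103 = 32898 \cdot 103 = 3388494$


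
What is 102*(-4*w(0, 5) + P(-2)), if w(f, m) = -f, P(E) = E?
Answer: -204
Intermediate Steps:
102*(-4*w(0, 5) + P(-2)) = 102*(-(-4)*0 - 2) = 102*(-4*0 - 2) = 102*(0 - 2) = 102*(-2) = -204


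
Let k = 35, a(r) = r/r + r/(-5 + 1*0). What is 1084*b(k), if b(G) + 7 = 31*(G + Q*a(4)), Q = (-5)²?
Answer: 1336572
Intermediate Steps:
Q = 25
a(r) = 1 - r/5 (a(r) = 1 + r/(-5 + 0) = 1 + r/(-5) = 1 + r*(-⅕) = 1 - r/5)
b(G) = 148 + 31*G (b(G) = -7 + 31*(G + 25*(1 - ⅕*4)) = -7 + 31*(G + 25*(1 - ⅘)) = -7 + 31*(G + 25*(⅕)) = -7 + 31*(G + 5) = -7 + 31*(5 + G) = -7 + (155 + 31*G) = 148 + 31*G)
1084*b(k) = 1084*(148 + 31*35) = 1084*(148 + 1085) = 1084*1233 = 1336572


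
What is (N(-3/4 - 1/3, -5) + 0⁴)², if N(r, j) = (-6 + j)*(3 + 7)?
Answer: 12100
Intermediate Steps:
N(r, j) = -60 + 10*j (N(r, j) = (-6 + j)*10 = -60 + 10*j)
(N(-3/4 - 1/3, -5) + 0⁴)² = ((-60 + 10*(-5)) + 0⁴)² = ((-60 - 50) + 0)² = (-110 + 0)² = (-110)² = 12100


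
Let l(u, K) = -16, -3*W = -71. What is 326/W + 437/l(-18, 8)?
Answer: -15379/1136 ≈ -13.538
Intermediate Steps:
W = 71/3 (W = -⅓*(-71) = 71/3 ≈ 23.667)
326/W + 437/l(-18, 8) = 326/(71/3) + 437/(-16) = 326*(3/71) + 437*(-1/16) = 978/71 - 437/16 = -15379/1136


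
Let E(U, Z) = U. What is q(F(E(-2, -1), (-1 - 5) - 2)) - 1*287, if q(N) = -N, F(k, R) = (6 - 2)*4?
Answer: -303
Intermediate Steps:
F(k, R) = 16 (F(k, R) = 4*4 = 16)
q(F(E(-2, -1), (-1 - 5) - 2)) - 1*287 = -1*16 - 1*287 = -16 - 287 = -303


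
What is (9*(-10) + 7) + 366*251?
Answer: 91783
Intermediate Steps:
(9*(-10) + 7) + 366*251 = (-90 + 7) + 91866 = -83 + 91866 = 91783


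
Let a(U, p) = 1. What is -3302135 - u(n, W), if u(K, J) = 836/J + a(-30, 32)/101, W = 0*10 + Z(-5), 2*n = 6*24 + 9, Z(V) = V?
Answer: -1667493744/505 ≈ -3.3020e+6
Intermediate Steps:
n = 153/2 (n = (6*24 + 9)/2 = (144 + 9)/2 = (½)*153 = 153/2 ≈ 76.500)
W = -5 (W = 0*10 - 5 = 0 - 5 = -5)
u(K, J) = 1/101 + 836/J (u(K, J) = 836/J + 1/101 = 1/101 + 836/J)
-3302135 - u(n, W) = -3302135 - (84436 - 5)/(101*(-5)) = -3302135 - (-1)*84431/(101*5) = -3302135 - 1*(-84431/505) = -3302135 + 84431/505 = -1667493744/505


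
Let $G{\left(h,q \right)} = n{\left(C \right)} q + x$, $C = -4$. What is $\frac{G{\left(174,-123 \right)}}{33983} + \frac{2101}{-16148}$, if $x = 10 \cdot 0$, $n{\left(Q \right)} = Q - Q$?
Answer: $- \frac{191}{1468} \approx -0.13011$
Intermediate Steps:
$n{\left(Q \right)} = 0$
$x = 0$
$G{\left(h,q \right)} = 0$ ($G{\left(h,q \right)} = 0 q + 0 = 0 + 0 = 0$)
$\frac{G{\left(174,-123 \right)}}{33983} + \frac{2101}{-16148} = \frac{0}{33983} + \frac{2101}{-16148} = 0 \cdot \frac{1}{33983} + 2101 \left(- \frac{1}{16148}\right) = 0 - \frac{191}{1468} = - \frac{191}{1468}$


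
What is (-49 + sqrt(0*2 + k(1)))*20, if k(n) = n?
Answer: -960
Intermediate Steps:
(-49 + sqrt(0*2 + k(1)))*20 = (-49 + sqrt(0*2 + 1))*20 = (-49 + sqrt(0 + 1))*20 = (-49 + sqrt(1))*20 = (-49 + 1)*20 = -48*20 = -960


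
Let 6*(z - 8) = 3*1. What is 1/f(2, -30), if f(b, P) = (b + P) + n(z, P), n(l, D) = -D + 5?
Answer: ⅐ ≈ 0.14286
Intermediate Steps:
z = 17/2 (z = 8 + (3*1)/6 = 8 + (⅙)*3 = 8 + ½ = 17/2 ≈ 8.5000)
n(l, D) = 5 - D
f(b, P) = 5 + b (f(b, P) = (b + P) + (5 - P) = (P + b) + (5 - P) = 5 + b)
1/f(2, -30) = 1/(5 + 2) = 1/7 = ⅐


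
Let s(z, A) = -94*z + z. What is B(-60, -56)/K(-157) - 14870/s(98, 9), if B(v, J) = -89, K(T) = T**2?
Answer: 182859742/112325493 ≈ 1.6279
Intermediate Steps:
s(z, A) = -93*z
B(-60, -56)/K(-157) - 14870/s(98, 9) = -89/((-157)**2) - 14870/((-93*98)) = -89/24649 - 14870/(-9114) = -89*1/24649 - 14870*(-1/9114) = -89/24649 + 7435/4557 = 182859742/112325493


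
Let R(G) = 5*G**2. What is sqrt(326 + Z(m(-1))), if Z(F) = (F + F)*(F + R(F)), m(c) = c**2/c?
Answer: sqrt(318) ≈ 17.833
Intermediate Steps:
m(c) = c
Z(F) = 2*F*(F + 5*F**2) (Z(F) = (F + F)*(F + 5*F**2) = (2*F)*(F + 5*F**2) = 2*F*(F + 5*F**2))
sqrt(326 + Z(m(-1))) = sqrt(326 + (-1)**2*(2 + 10*(-1))) = sqrt(326 + 1*(2 - 10)) = sqrt(326 + 1*(-8)) = sqrt(326 - 8) = sqrt(318)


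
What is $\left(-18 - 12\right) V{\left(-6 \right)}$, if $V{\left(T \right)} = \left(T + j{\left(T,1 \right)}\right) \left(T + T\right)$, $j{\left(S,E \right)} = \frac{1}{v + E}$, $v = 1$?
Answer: $-1980$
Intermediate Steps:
$j{\left(S,E \right)} = \frac{1}{1 + E}$
$V{\left(T \right)} = 2 T \left(\frac{1}{2} + T\right)$ ($V{\left(T \right)} = \left(T + \frac{1}{1 + 1}\right) \left(T + T\right) = \left(T + \frac{1}{2}\right) 2 T = \left(\frac{1}{2} + T\right) 2 T = 2 T \left(\frac{1}{2} + T\right)$)
$\left(-18 - 12\right) V{\left(-6 \right)} = \left(-18 - 12\right) \left(- 6 \left(1 + 2 \left(-6\right)\right)\right) = - 30 \left(- 6 \left(1 - 12\right)\right) = - 30 \left(\left(-6\right) \left(-11\right)\right) = \left(-30\right) 66 = -1980$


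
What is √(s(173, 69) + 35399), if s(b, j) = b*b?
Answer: 4*√4083 ≈ 255.59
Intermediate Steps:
s(b, j) = b²
√(s(173, 69) + 35399) = √(173² + 35399) = √(29929 + 35399) = √65328 = 4*√4083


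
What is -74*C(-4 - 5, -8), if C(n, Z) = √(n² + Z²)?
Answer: -74*√145 ≈ -891.08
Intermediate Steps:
C(n, Z) = √(Z² + n²)
-74*C(-4 - 5, -8) = -74*√((-8)² + (-4 - 5)²) = -74*√(64 + (-9)²) = -74*√(64 + 81) = -74*√145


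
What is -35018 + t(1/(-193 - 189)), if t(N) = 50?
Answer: -34968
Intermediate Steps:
-35018 + t(1/(-193 - 189)) = -35018 + 50 = -34968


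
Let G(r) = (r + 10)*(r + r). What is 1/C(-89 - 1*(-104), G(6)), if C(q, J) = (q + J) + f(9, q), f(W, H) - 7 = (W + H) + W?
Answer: 1/247 ≈ 0.0040486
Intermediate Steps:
f(W, H) = 7 + H + 2*W (f(W, H) = 7 + ((W + H) + W) = 7 + ((H + W) + W) = 7 + (H + 2*W) = 7 + H + 2*W)
G(r) = 2*r*(10 + r) (G(r) = (10 + r)*(2*r) = 2*r*(10 + r))
C(q, J) = 25 + J + 2*q (C(q, J) = (q + J) + (7 + q + 2*9) = (J + q) + (7 + q + 18) = (J + q) + (25 + q) = 25 + J + 2*q)
1/C(-89 - 1*(-104), G(6)) = 1/(25 + 2*6*(10 + 6) + 2*(-89 - 1*(-104))) = 1/(25 + 2*6*16 + 2*(-89 + 104)) = 1/(25 + 192 + 2*15) = 1/(25 + 192 + 30) = 1/247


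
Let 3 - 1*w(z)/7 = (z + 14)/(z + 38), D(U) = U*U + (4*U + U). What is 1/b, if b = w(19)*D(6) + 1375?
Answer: 19/47377 ≈ 0.00040104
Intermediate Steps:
D(U) = U² + 5*U
w(z) = 21 - 7*(14 + z)/(38 + z) (w(z) = 21 - 7*(z + 14)/(z + 38) = 21 - 7*(14 + z)/(38 + z))
b = 47377/19 (b = (14*(50 + 19)/(38 + 19))*(6*(5 + 6)) + 1375 = (14*69/57)*(6*11) + 1375 = (14*(1/57)*69)*66 + 1375 = (322/19)*66 + 1375 = 21252/19 + 1375 = 47377/19 ≈ 2493.5)
1/b = 1/(47377/19) = 19/47377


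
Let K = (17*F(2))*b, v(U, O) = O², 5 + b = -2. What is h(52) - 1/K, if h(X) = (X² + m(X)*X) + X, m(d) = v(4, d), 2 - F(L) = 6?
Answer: 68241263/476 ≈ 1.4336e+5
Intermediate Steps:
b = -7 (b = -5 - 2 = -7)
F(L) = -4 (F(L) = 2 - 1*6 = 2 - 6 = -4)
m(d) = d²
K = 476 (K = (17*(-4))*(-7) = -68*(-7) = 476)
h(X) = X + X² + X³ (h(X) = (X² + X²*X) + X = (X² + X³) + X = X + X² + X³)
h(52) - 1/K = 52*(1 + 52 + 52²) - 1/476 = 52*(1 + 52 + 2704) - 1*1/476 = 52*2757 - 1/476 = 143364 - 1/476 = 68241263/476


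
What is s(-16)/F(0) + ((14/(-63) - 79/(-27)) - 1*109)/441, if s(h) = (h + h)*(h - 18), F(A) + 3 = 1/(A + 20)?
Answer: -37037950/100359 ≈ -369.05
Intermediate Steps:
F(A) = -3 + 1/(20 + A) (F(A) = -3 + 1/(A + 20) = -3 + 1/(20 + A))
s(h) = 2*h*(-18 + h) (s(h) = (2*h)*(-18 + h) = 2*h*(-18 + h))
s(-16)/F(0) + ((14/(-63) - 79/(-27)) - 1*109)/441 = (2*(-16)*(-18 - 16))/(((-59 - 3*0)/(20 + 0))) + ((14/(-63) - 79/(-27)) - 1*109)/441 = (2*(-16)*(-34))/(((-59 + 0)/20)) + ((14*(-1/63) - 79*(-1/27)) - 109)*(1/441) = 1088/(((1/20)*(-59))) + ((-2/9 + 79/27) - 109)*(1/441) = 1088/(-59/20) + (73/27 - 109)*(1/441) = 1088*(-20/59) - 2870/27*1/441 = -21760/59 - 410/1701 = -37037950/100359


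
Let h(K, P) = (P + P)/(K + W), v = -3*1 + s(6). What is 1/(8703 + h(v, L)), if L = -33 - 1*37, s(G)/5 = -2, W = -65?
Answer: 39/339487 ≈ 0.00011488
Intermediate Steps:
s(G) = -10 (s(G) = 5*(-2) = -10)
L = -70 (L = -33 - 37 = -70)
v = -13 (v = -3*1 - 10 = -3 - 10 = -13)
h(K, P) = 2*P/(-65 + K) (h(K, P) = (P + P)/(K - 65) = (2*P)/(-65 + K) = 2*P/(-65 + K))
1/(8703 + h(v, L)) = 1/(8703 + 2*(-70)/(-65 - 13)) = 1/(8703 + 2*(-70)/(-78)) = 1/(8703 + 2*(-70)*(-1/78)) = 1/(8703 + 70/39) = 1/(339487/39) = 39/339487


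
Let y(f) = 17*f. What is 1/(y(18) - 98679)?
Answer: -1/98373 ≈ -1.0165e-5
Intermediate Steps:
1/(y(18) - 98679) = 1/(17*18 - 98679) = 1/(306 - 98679) = 1/(-98373) = -1/98373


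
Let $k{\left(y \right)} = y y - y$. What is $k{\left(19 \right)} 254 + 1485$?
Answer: $88353$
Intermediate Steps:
$k{\left(y \right)} = y^{2} - y$
$k{\left(19 \right)} 254 + 1485 = 19 \left(-1 + 19\right) 254 + 1485 = 19 \cdot 18 \cdot 254 + 1485 = 342 \cdot 254 + 1485 = 86868 + 1485 = 88353$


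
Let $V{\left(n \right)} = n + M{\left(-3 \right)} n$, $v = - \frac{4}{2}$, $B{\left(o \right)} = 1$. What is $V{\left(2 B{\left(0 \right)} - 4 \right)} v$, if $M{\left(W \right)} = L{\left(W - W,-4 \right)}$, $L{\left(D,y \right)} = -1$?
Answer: $0$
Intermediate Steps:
$M{\left(W \right)} = -1$
$v = -2$ ($v = \left(-4\right) \frac{1}{2} = -2$)
$V{\left(n \right)} = 0$ ($V{\left(n \right)} = n - n = 0$)
$V{\left(2 B{\left(0 \right)} - 4 \right)} v = 0 \left(-2\right) = 0$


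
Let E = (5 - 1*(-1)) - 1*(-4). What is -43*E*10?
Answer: -4300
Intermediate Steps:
E = 10 (E = (5 + 1) + 4 = 6 + 4 = 10)
-43*E*10 = -43*10*10 = -430*10 = -4300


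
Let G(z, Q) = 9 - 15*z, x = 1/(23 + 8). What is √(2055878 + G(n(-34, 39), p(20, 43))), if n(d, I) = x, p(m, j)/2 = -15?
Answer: √1975706942/31 ≈ 1433.8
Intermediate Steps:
p(m, j) = -30 (p(m, j) = 2*(-15) = -30)
x = 1/31 ≈ 0.032258
n(d, I) = 1/31
√(2055878 + G(n(-34, 39), p(20, 43))) = √(2055878 + (9 - 15*1/31)) = √(2055878 + (9 - 15/31)) = √(2055878 + 264/31) = √(63732482/31) = √1975706942/31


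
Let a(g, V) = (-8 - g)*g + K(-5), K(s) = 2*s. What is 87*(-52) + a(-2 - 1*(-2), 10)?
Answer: -4534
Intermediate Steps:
a(g, V) = -10 + g*(-8 - g) (a(g, V) = (-8 - g)*g + 2*(-5) = g*(-8 - g) - 10 = -10 + g*(-8 - g))
87*(-52) + a(-2 - 1*(-2), 10) = 87*(-52) + (-10 - (-2 - 1*(-2))**2 - 8*(-2 - 1*(-2))) = -4524 + (-10 - (-2 + 2)**2 - 8*(-2 + 2)) = -4524 + (-10 - 1*0**2 - 8*0) = -4524 + (-10 - 1*0 + 0) = -4524 + (-10 + 0 + 0) = -4524 - 10 = -4534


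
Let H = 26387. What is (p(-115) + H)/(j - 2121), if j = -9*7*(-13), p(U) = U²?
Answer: -6602/217 ≈ -30.424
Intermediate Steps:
j = 819 (j = -63*(-13) = 819)
(p(-115) + H)/(j - 2121) = ((-115)² + 26387)/(819 - 2121) = (13225 + 26387)/(-1302) = 39612*(-1/1302) = -6602/217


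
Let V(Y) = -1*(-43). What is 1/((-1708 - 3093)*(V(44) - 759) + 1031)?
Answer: 1/3438547 ≈ 2.9082e-7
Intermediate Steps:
V(Y) = 43
1/((-1708 - 3093)*(V(44) - 759) + 1031) = 1/((-1708 - 3093)*(43 - 759) + 1031) = 1/(-4801*(-716) + 1031) = 1/(3437516 + 1031) = 1/3438547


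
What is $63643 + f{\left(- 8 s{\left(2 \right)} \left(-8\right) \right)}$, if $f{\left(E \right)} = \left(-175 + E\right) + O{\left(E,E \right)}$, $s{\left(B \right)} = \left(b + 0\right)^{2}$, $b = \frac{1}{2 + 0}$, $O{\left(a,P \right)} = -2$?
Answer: $63482$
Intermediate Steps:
$b = \frac{1}{2} \approx 0.5$
$s{\left(B \right)} = \frac{1}{4}$ ($s{\left(B \right)} = \left(\frac{1}{2} + 0\right)^{2} = \left(\frac{1}{2}\right)^{2} = \frac{1}{4}$)
$f{\left(E \right)} = -177 + E$ ($f{\left(E \right)} = \left(-175 + E\right) - 2 = -177 + E$)
$63643 + f{\left(- 8 s{\left(2 \right)} \left(-8\right) \right)} = 63643 - \left(177 - \left(-8\right) \frac{1}{4} \left(-8\right)\right) = 63643 - 161 = 63482$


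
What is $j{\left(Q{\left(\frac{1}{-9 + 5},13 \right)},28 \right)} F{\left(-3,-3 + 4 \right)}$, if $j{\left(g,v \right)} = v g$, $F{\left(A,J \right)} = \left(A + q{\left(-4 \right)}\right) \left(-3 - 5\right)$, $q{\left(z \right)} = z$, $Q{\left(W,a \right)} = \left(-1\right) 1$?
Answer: $-1568$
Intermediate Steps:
$Q{\left(W,a \right)} = -1$
$F{\left(A,J \right)} = 32 - 8 A$ ($F{\left(A,J \right)} = \left(A - 4\right) \left(-3 - 5\right) = \left(-4 + A\right) \left(-8\right) = 32 - 8 A$)
$j{\left(g,v \right)} = g v$
$j{\left(Q{\left(\frac{1}{-9 + 5},13 \right)},28 \right)} F{\left(-3,-3 + 4 \right)} = \left(-1\right) 28 \left(32 - -24\right) = - 28 \left(32 + 24\right) = \left(-28\right) 56 = -1568$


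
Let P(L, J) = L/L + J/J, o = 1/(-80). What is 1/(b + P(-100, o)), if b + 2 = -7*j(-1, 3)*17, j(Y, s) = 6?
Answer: -1/714 ≈ -0.0014006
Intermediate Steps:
o = -1/80 ≈ -0.012500
P(L, J) = 2 (P(L, J) = 1 + 1 = 2)
b = -716 (b = -2 - 7*6*17 = -2 - 42*17 = -2 - 714 = -716)
1/(b + P(-100, o)) = 1/(-716 + 2) = 1/(-714) = -1/714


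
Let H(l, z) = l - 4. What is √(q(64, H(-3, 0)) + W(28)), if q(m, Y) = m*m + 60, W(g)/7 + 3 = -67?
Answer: √3666 ≈ 60.547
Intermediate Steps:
H(l, z) = -4 + l
W(g) = -490 (W(g) = -21 + 7*(-67) = -21 - 469 = -490)
q(m, Y) = 60 + m² (q(m, Y) = m² + 60 = 60 + m²)
√(q(64, H(-3, 0)) + W(28)) = √((60 + 64²) - 490) = √((60 + 4096) - 490) = √(4156 - 490) = √3666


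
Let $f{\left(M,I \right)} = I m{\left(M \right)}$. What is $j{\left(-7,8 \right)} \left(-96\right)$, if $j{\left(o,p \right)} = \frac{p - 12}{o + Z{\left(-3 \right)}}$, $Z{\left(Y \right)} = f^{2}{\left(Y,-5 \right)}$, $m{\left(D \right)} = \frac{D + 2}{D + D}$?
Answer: $- \frac{13824}{227} \approx -60.899$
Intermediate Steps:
$m{\left(D \right)} = \frac{2 + D}{2 D}$
$f{\left(M,I \right)} = \frac{I \left(2 + M\right)}{2 M}$ ($f{\left(M,I \right)} = I \frac{2 + M}{2 M} = \frac{I \left(2 + M\right)}{2 M}$)
$Z{\left(Y \right)} = \left(- \frac{5}{2} - \frac{5}{Y}\right)^{2}$ ($Z{\left(Y \right)} = \left(\frac{1}{2} \left(-5\right) - \frac{5}{Y}\right)^{2} = \left(- \frac{5}{2} - \frac{5}{Y}\right)^{2}$)
$j{\left(o,p \right)} = \frac{-12 + p}{\frac{25}{36} + o}$ ($j{\left(o,p \right)} = \frac{p - 12}{o + \frac{25 \left(2 - 3\right)^{2}}{4 \cdot 9}} = \frac{-12 + p}{o + \frac{25}{4} \cdot \frac{1}{9} \left(-1\right)^{2}} = \frac{-12 + p}{o + \frac{25}{4} \cdot \frac{1}{9} \cdot 1} = \frac{-12 + p}{o + \frac{25}{36}} = \frac{-12 + p}{\frac{25}{36} + o}$)
$j{\left(-7,8 \right)} \left(-96\right) = \frac{36 \left(-12 + 8\right)}{25 + 36 \left(-7\right)} \left(-96\right) = 36 \frac{1}{25 - 252} \left(-4\right) \left(-96\right) = 36 \frac{1}{-227} \left(-4\right) \left(-96\right) = 36 \left(- \frac{1}{227}\right) \left(-4\right) \left(-96\right) = \frac{144}{227} \left(-96\right) = - \frac{13824}{227}$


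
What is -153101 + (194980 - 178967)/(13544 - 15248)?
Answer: -260900117/1704 ≈ -1.5311e+5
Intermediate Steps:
-153101 + (194980 - 178967)/(13544 - 15248) = -153101 + 16013/(-1704) = -153101 + 16013*(-1/1704) = -153101 - 16013/1704 = -260900117/1704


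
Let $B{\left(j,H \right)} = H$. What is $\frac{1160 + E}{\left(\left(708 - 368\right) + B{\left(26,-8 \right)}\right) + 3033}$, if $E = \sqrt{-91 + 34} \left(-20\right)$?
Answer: $\frac{232}{673} - \frac{4 i \sqrt{57}}{673} \approx 0.34473 - 0.044873 i$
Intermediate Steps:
$E = - 20 i \sqrt{57}$ ($E = \sqrt{-57} \left(-20\right) = i \sqrt{57} \left(-20\right) = - 20 i \sqrt{57} \approx - 151.0 i$)
$\frac{1160 + E}{\left(\left(708 - 368\right) + B{\left(26,-8 \right)}\right) + 3033} = \frac{1160 - 20 i \sqrt{57}}{\left(\left(708 - 368\right) - 8\right) + 3033} = \frac{1160 - 20 i \sqrt{57}}{\left(340 - 8\right) + 3033} = \frac{1160 - 20 i \sqrt{57}}{332 + 3033} = \frac{1160 - 20 i \sqrt{57}}{3365} = \left(1160 - 20 i \sqrt{57}\right) \frac{1}{3365} = \frac{232}{673} - \frac{4 i \sqrt{57}}{673}$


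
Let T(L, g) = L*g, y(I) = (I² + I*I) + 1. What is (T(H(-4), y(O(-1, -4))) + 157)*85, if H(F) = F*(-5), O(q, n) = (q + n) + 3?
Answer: 28645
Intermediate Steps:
O(q, n) = 3 + n + q (O(q, n) = (n + q) + 3 = 3 + n + q)
y(I) = 1 + 2*I² (y(I) = (I² + I²) + 1 = 2*I² + 1 = 1 + 2*I²)
H(F) = -5*F
(T(H(-4), y(O(-1, -4))) + 157)*85 = ((-5*(-4))*(1 + 2*(3 - 4 - 1)²) + 157)*85 = (20*(1 + 2*(-2)²) + 157)*85 = (20*(1 + 2*4) + 157)*85 = (20*(1 + 8) + 157)*85 = (20*9 + 157)*85 = (180 + 157)*85 = 337*85 = 28645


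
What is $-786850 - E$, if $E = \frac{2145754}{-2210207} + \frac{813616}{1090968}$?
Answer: $- \frac{237162926176273030}{301408138797} \approx -7.8685 \cdot 10^{5}$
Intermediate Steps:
$E = - \frac{67836146420}{301408138797}$ ($E = 2145754 \left(- \frac{1}{2210207}\right) + 813616 \cdot \frac{1}{1090968} = - \frac{2145754}{2210207} + \frac{101702}{136371} = - \frac{67836146420}{301408138797} \approx -0.22506$)
$-786850 - E = -786850 - - \frac{67836146420}{301408138797} = -786850 + \frac{67836146420}{301408138797} = - \frac{237162926176273030}{301408138797}$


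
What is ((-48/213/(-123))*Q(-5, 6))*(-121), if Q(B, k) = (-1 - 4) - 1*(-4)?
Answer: 1936/8733 ≈ 0.22169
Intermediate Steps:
Q(B, k) = -1 (Q(B, k) = -5 + 4 = -1)
((-48/213/(-123))*Q(-5, 6))*(-121) = ((-48/213/(-123))*(-1))*(-121) = ((-48*1/213*(-1/123))*(-1))*(-121) = (-16/71*(-1/123)*(-1))*(-121) = ((16/8733)*(-1))*(-121) = -16/8733*(-121) = 1936/8733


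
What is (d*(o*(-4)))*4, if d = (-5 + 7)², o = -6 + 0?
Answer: 384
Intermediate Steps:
o = -6
d = 4 (d = 2² = 4)
(d*(o*(-4)))*4 = (4*(-6*(-4)))*4 = (4*24)*4 = 96*4 = 384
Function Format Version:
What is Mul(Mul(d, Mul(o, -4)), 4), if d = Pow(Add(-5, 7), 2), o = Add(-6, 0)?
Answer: 384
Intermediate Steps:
o = -6
d = 4 (d = Pow(2, 2) = 4)
Mul(Mul(d, Mul(o, -4)), 4) = Mul(Mul(4, Mul(-6, -4)), 4) = Mul(Mul(4, 24), 4) = Mul(96, 4) = 384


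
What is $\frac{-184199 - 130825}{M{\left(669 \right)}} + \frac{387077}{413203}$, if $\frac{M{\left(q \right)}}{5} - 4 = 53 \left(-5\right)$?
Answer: $\frac{43557999119}{179743305} \approx 242.33$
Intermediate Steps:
$M{\left(q \right)} = -1305$ ($M{\left(q \right)} = 20 + 5 \cdot 53 \left(-5\right) = 20 + 5 \left(-265\right) = 20 - 1325 = -1305$)
$\frac{-184199 - 130825}{M{\left(669 \right)}} + \frac{387077}{413203} = \frac{-184199 - 130825}{-1305} + \frac{387077}{413203} = \left(-315024\right) \left(- \frac{1}{1305}\right) + 387077 \cdot \frac{1}{413203} = \frac{105008}{435} + \frac{387077}{413203} = \frac{43557999119}{179743305}$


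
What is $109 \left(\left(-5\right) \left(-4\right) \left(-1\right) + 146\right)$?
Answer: $13734$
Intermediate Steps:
$109 \left(\left(-5\right) \left(-4\right) \left(-1\right) + 146\right) = 109 \left(20 \left(-1\right) + 146\right) = 109 \left(-20 + 146\right) = 109 \cdot 126 = 13734$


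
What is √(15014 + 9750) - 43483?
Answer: -43483 + 2*√6191 ≈ -43326.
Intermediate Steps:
√(15014 + 9750) - 43483 = √24764 - 43483 = 2*√6191 - 43483 = -43483 + 2*√6191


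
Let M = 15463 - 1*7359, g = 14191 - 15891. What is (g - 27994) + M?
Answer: -21590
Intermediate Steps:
g = -1700
M = 8104 (M = 15463 - 7359 = 8104)
(g - 27994) + M = (-1700 - 27994) + 8104 = -29694 + 8104 = -21590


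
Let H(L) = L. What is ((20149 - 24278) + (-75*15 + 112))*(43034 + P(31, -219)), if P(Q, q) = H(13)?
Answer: -221347674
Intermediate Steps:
P(Q, q) = 13
((20149 - 24278) + (-75*15 + 112))*(43034 + P(31, -219)) = ((20149 - 24278) + (-75*15 + 112))*(43034 + 13) = (-4129 + (-1125 + 112))*43047 = (-4129 - 1013)*43047 = -5142*43047 = -221347674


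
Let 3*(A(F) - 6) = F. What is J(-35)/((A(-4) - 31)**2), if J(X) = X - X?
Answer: 0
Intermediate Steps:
A(F) = 6 + F/3
J(X) = 0
J(-35)/((A(-4) - 31)**2) = 0/(((6 + (1/3)*(-4)) - 31)**2) = 0/(((6 - 4/3) - 31)**2) = 0/((14/3 - 31)**2) = 0/((-79/3)**2) = 0/(6241/9) = 0*(9/6241) = 0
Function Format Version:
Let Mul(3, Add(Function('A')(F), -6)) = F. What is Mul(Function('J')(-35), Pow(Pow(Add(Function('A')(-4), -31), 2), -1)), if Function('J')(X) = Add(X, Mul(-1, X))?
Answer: 0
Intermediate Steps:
Function('A')(F) = Add(6, Mul(Rational(1, 3), F))
Function('J')(X) = 0
Mul(Function('J')(-35), Pow(Pow(Add(Function('A')(-4), -31), 2), -1)) = Mul(0, Pow(Pow(Add(Add(6, Mul(Rational(1, 3), -4)), -31), 2), -1)) = Mul(0, Pow(Pow(Add(Add(6, Rational(-4, 3)), -31), 2), -1)) = Mul(0, Pow(Pow(Add(Rational(14, 3), -31), 2), -1)) = Mul(0, Pow(Pow(Rational(-79, 3), 2), -1)) = Mul(0, Pow(Rational(6241, 9), -1)) = Mul(0, Rational(9, 6241)) = 0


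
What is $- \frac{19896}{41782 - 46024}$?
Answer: $\frac{3316}{707} \approx 4.6902$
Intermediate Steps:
$- \frac{19896}{41782 - 46024} = - \frac{19896}{-4242} = \left(-19896\right) \left(- \frac{1}{4242}\right) = \frac{3316}{707}$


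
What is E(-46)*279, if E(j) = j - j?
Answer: 0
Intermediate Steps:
E(j) = 0
E(-46)*279 = 0*279 = 0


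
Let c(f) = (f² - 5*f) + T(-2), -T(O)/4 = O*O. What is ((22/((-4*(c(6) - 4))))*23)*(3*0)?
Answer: 0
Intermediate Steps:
T(O) = -4*O² (T(O) = -4*O*O = -4*O²)
c(f) = -16 + f² - 5*f (c(f) = (f² - 5*f) - 4*(-2)² = (f² - 5*f) - 4*4 = (f² - 5*f) - 16 = -16 + f² - 5*f)
((22/((-4*(c(6) - 4))))*23)*(3*0) = ((22/((-4*((-16 + 6² - 5*6) - 4))))*23)*(3*0) = ((22/((-4*((-16 + 36 - 30) - 4))))*23)*0 = ((22/((-4*(-10 - 4))))*23)*0 = ((22/((-4*(-14))))*23)*0 = ((22/56)*23)*0 = ((22*(1/56))*23)*0 = ((11/28)*23)*0 = (253/28)*0 = 0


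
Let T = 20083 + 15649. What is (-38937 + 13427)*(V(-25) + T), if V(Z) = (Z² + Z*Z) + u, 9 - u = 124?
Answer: -940477170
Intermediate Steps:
u = -115 (u = 9 - 1*124 = 9 - 124 = -115)
V(Z) = -115 + 2*Z² (V(Z) = (Z² + Z*Z) - 115 = (Z² + Z²) - 115 = 2*Z² - 115 = -115 + 2*Z²)
T = 35732
(-38937 + 13427)*(V(-25) + T) = (-38937 + 13427)*((-115 + 2*(-25)²) + 35732) = -25510*((-115 + 2*625) + 35732) = -25510*((-115 + 1250) + 35732) = -25510*(1135 + 35732) = -25510*36867 = -940477170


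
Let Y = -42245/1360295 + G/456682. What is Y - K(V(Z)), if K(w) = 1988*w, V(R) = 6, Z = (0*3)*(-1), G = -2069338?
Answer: -741277309558012/62122224119 ≈ -11933.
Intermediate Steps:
Z = 0 (Z = 0*(-1) = 0)
Y = -283420266580/62122224119 (Y = -42245/1360295 - 2069338/456682 = -42245*1/1360295 - 2069338*1/456682 = -8449/272059 - 1034669/228341 = -283420266580/62122224119 ≈ -4.5623)
Y - K(V(Z)) = -283420266580/62122224119 - 1988*6 = -283420266580/62122224119 - 1*11928 = -283420266580/62122224119 - 11928 = -741277309558012/62122224119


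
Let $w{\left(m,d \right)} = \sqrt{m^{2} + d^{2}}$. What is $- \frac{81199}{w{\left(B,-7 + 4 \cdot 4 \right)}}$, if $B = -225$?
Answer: $- \frac{81199 \sqrt{626}}{5634} \approx -360.6$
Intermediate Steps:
$w{\left(m,d \right)} = \sqrt{d^{2} + m^{2}}$
$- \frac{81199}{w{\left(B,-7 + 4 \cdot 4 \right)}} = - \frac{81199}{\sqrt{\left(-7 + 4 \cdot 4\right)^{2} + \left(-225\right)^{2}}} = - \frac{81199}{\sqrt{\left(-7 + 16\right)^{2} + 50625}} = - \frac{81199}{\sqrt{9^{2} + 50625}} = - \frac{81199}{\sqrt{81 + 50625}} = - \frac{81199}{\sqrt{50706}} = - \frac{81199}{9 \sqrt{626}} = - 81199 \frac{\sqrt{626}}{5634} = - \frac{81199 \sqrt{626}}{5634}$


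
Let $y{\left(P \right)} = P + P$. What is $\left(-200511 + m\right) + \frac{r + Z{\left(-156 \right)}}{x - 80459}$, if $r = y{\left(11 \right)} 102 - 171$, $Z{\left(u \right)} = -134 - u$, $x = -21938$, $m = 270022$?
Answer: $\frac{7117715772}{102397} \approx 69511.0$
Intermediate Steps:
$y{\left(P \right)} = 2 P$
$r = 2073$ ($r = 2 \cdot 11 \cdot 102 - 171 = 22 \cdot 102 - 171 = 2244 - 171 = 2073$)
$\left(-200511 + m\right) + \frac{r + Z{\left(-156 \right)}}{x - 80459} = \left(-200511 + 270022\right) + \frac{2073 - -22}{-21938 - 80459} = 69511 + \frac{2073 + \left(-134 + 156\right)}{-102397} = 69511 + \left(2073 + 22\right) \left(- \frac{1}{102397}\right) = 69511 + 2095 \left(- \frac{1}{102397}\right) = 69511 - \frac{2095}{102397} = \frac{7117715772}{102397}$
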